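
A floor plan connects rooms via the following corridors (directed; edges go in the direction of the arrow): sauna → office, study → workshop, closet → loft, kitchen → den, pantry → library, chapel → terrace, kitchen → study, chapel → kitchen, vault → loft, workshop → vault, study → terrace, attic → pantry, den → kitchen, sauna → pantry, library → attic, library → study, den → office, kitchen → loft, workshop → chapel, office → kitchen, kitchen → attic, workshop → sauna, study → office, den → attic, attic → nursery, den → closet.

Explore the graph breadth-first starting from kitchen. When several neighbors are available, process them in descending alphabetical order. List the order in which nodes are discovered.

kitchen -> study -> loft -> den -> attic -> workshop -> terrace -> office -> closet -> pantry -> nursery -> vault -> sauna -> chapel -> library

Visit kitchen; enqueue study, loft, den, attic → queue [study, loft, den, attic]
Visit study; enqueue workshop, terrace, office → queue [loft, den, attic, workshop, terrace, office]
Visit loft → queue [den, attic, workshop, terrace, office]
Visit den; enqueue closet → queue [attic, workshop, terrace, office, closet]
Visit attic; enqueue pantry, nursery → queue [workshop, terrace, office, closet, pantry, nursery]
Visit workshop; enqueue vault, sauna, chapel → queue [terrace, office, closet, pantry, nursery, vault, sauna, chapel]
Visit terrace → queue [office, closet, pantry, nursery, vault, sauna, chapel]
Visit office → queue [closet, pantry, nursery, vault, sauna, chapel]
Visit closet → queue [pantry, nursery, vault, sauna, chapel]
Visit pantry; enqueue library → queue [nursery, vault, sauna, chapel, library]
Visit nursery → queue [vault, sauna, chapel, library]
Visit vault → queue [sauna, chapel, library]
Visit sauna → queue [chapel, library]
Visit chapel → queue [library]
Visit library → queue []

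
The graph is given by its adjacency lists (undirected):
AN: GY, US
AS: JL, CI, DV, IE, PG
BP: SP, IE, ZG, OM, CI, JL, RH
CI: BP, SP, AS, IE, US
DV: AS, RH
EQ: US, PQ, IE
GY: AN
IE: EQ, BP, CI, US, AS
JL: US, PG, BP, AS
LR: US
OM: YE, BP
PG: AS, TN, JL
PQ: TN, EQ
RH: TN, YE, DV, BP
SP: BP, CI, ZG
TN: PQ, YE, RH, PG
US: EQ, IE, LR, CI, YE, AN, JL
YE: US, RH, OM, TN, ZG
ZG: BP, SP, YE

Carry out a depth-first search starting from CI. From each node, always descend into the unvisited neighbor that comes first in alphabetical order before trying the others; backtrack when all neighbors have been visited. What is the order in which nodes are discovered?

CI -> AS -> DV -> RH -> BP -> IE -> EQ -> PQ -> TN -> PG -> JL -> US -> AN -> GY -> LR -> YE -> OM -> ZG -> SP

Visit CI
CI → AS
AS → DV
DV → RH
RH → BP
BP → IE
IE → EQ
EQ → PQ
PQ → TN
TN → PG
PG → JL
JL → US
US → AN
AN → GY
US → LR
US → YE
YE → OM
YE → ZG
ZG → SP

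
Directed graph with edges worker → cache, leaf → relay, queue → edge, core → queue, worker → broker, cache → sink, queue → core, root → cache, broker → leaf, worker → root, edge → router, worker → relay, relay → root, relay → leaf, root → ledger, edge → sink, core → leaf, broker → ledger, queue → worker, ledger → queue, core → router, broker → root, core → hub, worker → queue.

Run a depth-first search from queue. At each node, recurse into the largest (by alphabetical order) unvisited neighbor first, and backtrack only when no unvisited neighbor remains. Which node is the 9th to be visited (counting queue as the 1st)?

broker

Visit queue
queue → worker
worker → root
root → ledger
root → cache
cache → sink
worker → relay
relay → leaf
worker → broker
queue → edge
edge → router
queue → core
core → hub

Visit order: queue, worker, root, ledger, cache, sink, relay, leaf, broker, edge, router, core, hub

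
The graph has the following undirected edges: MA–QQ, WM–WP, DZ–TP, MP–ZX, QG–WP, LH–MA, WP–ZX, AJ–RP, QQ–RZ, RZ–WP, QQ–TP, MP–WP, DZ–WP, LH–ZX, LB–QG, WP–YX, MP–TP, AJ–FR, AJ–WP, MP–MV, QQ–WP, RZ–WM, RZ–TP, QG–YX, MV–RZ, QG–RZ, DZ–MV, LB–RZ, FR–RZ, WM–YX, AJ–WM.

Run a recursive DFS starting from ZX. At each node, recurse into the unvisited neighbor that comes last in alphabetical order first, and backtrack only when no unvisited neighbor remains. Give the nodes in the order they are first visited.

Visit ZX
ZX → WP
WP → YX
YX → WM
WM → RZ
RZ → TP
TP → QQ
QQ → MA
MA → LH
TP → MP
MP → MV
MV → DZ
RZ → QG
QG → LB
RZ → FR
FR → AJ
AJ → RP

ZX, WP, YX, WM, RZ, TP, QQ, MA, LH, MP, MV, DZ, QG, LB, FR, AJ, RP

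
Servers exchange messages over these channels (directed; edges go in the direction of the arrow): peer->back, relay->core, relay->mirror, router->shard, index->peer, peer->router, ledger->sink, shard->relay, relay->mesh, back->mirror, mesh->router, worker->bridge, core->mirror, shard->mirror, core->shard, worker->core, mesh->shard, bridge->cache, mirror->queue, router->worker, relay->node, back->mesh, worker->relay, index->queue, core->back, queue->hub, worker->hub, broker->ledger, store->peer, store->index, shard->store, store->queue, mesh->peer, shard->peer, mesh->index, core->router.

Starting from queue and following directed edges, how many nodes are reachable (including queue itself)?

2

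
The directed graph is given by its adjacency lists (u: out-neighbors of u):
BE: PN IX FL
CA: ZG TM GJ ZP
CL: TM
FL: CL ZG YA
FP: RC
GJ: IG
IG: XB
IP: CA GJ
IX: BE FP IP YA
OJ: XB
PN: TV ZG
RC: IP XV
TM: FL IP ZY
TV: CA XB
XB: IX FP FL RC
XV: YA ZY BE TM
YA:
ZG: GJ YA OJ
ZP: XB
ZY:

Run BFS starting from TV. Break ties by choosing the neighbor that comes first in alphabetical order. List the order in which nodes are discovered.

TV, CA, XB, GJ, TM, ZG, ZP, FL, FP, IX, RC, IG, IP, ZY, OJ, YA, CL, BE, XV, PN

Visit TV; enqueue CA, XB → queue [CA, XB]
Visit CA; enqueue GJ, TM, ZG, ZP → queue [XB, GJ, TM, ZG, ZP]
Visit XB; enqueue FL, FP, IX, RC → queue [GJ, TM, ZG, ZP, FL, FP, IX, RC]
Visit GJ; enqueue IG → queue [TM, ZG, ZP, FL, FP, IX, RC, IG]
Visit TM; enqueue IP, ZY → queue [ZG, ZP, FL, FP, IX, RC, IG, IP, ZY]
Visit ZG; enqueue OJ, YA → queue [ZP, FL, FP, IX, RC, IG, IP, ZY, OJ, YA]
Visit ZP → queue [FL, FP, IX, RC, IG, IP, ZY, OJ, YA]
Visit FL; enqueue CL → queue [FP, IX, RC, IG, IP, ZY, OJ, YA, CL]
Visit FP → queue [IX, RC, IG, IP, ZY, OJ, YA, CL]
Visit IX; enqueue BE → queue [RC, IG, IP, ZY, OJ, YA, CL, BE]
Visit RC; enqueue XV → queue [IG, IP, ZY, OJ, YA, CL, BE, XV]
Visit IG → queue [IP, ZY, OJ, YA, CL, BE, XV]
Visit IP → queue [ZY, OJ, YA, CL, BE, XV]
Visit ZY → queue [OJ, YA, CL, BE, XV]
Visit OJ → queue [YA, CL, BE, XV]
Visit YA → queue [CL, BE, XV]
Visit CL → queue [BE, XV]
Visit BE; enqueue PN → queue [XV, PN]
Visit XV → queue [PN]
Visit PN → queue []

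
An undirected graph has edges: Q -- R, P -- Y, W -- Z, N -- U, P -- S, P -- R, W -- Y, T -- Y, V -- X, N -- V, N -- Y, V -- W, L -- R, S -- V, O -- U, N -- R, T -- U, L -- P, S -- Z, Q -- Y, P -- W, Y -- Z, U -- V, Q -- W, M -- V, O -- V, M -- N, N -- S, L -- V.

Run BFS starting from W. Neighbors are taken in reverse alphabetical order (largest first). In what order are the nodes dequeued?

Visit W; enqueue Z, Y, V, Q, P → queue [Z, Y, V, Q, P]
Visit Z; enqueue S → queue [Y, V, Q, P, S]
Visit Y; enqueue T, N → queue [V, Q, P, S, T, N]
Visit V; enqueue X, U, O, M, L → queue [Q, P, S, T, N, X, U, O, M, L]
Visit Q; enqueue R → queue [P, S, T, N, X, U, O, M, L, R]
Visit P → queue [S, T, N, X, U, O, M, L, R]
Visit S → queue [T, N, X, U, O, M, L, R]
Visit T → queue [N, X, U, O, M, L, R]
Visit N → queue [X, U, O, M, L, R]
Visit X → queue [U, O, M, L, R]
Visit U → queue [O, M, L, R]
Visit O → queue [M, L, R]
Visit M → queue [L, R]
Visit L → queue [R]
Visit R → queue []

W, Z, Y, V, Q, P, S, T, N, X, U, O, M, L, R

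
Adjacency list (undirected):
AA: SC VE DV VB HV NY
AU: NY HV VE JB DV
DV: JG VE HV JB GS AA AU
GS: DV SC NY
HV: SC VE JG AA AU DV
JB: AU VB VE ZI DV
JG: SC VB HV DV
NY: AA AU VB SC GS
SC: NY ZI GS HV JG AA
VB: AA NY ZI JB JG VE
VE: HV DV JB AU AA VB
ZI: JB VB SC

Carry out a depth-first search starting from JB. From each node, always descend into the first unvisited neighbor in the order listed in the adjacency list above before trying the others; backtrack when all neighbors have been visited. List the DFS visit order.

JB → AU → NY → AA → SC → ZI → VB → JG → HV → VE → DV → GS

Visit JB
JB → AU
AU → NY
NY → AA
AA → SC
SC → ZI
ZI → VB
VB → JG
JG → HV
HV → VE
VE → DV
DV → GS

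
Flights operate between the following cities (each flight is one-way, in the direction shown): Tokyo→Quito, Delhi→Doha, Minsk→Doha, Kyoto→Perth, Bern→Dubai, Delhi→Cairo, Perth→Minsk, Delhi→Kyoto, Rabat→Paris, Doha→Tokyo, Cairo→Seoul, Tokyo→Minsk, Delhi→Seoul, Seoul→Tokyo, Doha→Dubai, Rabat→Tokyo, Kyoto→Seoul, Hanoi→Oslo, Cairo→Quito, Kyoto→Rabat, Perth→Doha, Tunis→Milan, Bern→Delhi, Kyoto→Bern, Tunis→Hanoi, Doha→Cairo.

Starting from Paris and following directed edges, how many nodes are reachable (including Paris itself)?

BFS from Paris visits: Paris
Reachable nodes: 1 of 17 total.

1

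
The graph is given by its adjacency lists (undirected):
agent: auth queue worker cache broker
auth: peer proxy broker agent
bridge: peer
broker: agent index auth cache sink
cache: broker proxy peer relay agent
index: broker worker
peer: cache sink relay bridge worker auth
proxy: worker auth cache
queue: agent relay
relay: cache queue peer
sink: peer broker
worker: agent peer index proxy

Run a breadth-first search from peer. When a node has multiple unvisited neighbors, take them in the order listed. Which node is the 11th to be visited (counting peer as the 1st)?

Visit peer; enqueue cache, sink, relay, bridge, worker, auth → queue [cache, sink, relay, bridge, worker, auth]
Visit cache; enqueue broker, proxy, agent → queue [sink, relay, bridge, worker, auth, broker, proxy, agent]
Visit sink → queue [relay, bridge, worker, auth, broker, proxy, agent]
Visit relay; enqueue queue → queue [bridge, worker, auth, broker, proxy, agent, queue]
Visit bridge → queue [worker, auth, broker, proxy, agent, queue]
Visit worker; enqueue index → queue [auth, broker, proxy, agent, queue, index]
Visit auth → queue [broker, proxy, agent, queue, index]
Visit broker → queue [proxy, agent, queue, index]
Visit proxy → queue [agent, queue, index]
Visit agent → queue [queue, index]
Visit queue → queue [index]
Visit index → queue []

Visit order: peer, cache, sink, relay, bridge, worker, auth, broker, proxy, agent, queue, index

queue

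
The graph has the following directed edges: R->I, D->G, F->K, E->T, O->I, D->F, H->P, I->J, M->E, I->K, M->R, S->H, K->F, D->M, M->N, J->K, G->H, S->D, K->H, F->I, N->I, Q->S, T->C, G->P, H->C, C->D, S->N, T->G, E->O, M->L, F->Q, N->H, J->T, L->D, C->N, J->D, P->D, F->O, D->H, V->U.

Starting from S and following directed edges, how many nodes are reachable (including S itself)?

BFS from S visits: S, N, H, D, I, P, C, M, G, F, K, J, R, L, E, Q, O, T
Reachable nodes: 18 of 20 total.

18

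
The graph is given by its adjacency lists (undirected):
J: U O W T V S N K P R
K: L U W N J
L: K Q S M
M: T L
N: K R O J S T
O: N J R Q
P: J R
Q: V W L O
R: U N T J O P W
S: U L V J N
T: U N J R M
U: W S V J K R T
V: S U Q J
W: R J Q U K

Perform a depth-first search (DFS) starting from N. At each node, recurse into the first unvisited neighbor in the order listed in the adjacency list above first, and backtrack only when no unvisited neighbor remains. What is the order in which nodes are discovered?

N, K, L, Q, V, S, U, W, R, T, J, O, P, M

Visit N
N → K
K → L
L → Q
Q → V
V → S
S → U
U → W
W → R
R → T
T → J
J → O
J → P
T → M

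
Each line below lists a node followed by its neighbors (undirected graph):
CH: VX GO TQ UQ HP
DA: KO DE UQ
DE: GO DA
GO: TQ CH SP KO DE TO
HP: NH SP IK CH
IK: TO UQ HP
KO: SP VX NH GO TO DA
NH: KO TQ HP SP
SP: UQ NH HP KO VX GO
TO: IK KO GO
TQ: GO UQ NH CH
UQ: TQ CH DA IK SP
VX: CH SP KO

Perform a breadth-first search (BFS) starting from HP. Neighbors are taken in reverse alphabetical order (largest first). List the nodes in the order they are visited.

HP, SP, NH, IK, CH, VX, UQ, KO, GO, TQ, TO, DA, DE

Visit HP; enqueue SP, NH, IK, CH → queue [SP, NH, IK, CH]
Visit SP; enqueue VX, UQ, KO, GO → queue [NH, IK, CH, VX, UQ, KO, GO]
Visit NH; enqueue TQ → queue [IK, CH, VX, UQ, KO, GO, TQ]
Visit IK; enqueue TO → queue [CH, VX, UQ, KO, GO, TQ, TO]
Visit CH → queue [VX, UQ, KO, GO, TQ, TO]
Visit VX → queue [UQ, KO, GO, TQ, TO]
Visit UQ; enqueue DA → queue [KO, GO, TQ, TO, DA]
Visit KO → queue [GO, TQ, TO, DA]
Visit GO; enqueue DE → queue [TQ, TO, DA, DE]
Visit TQ → queue [TO, DA, DE]
Visit TO → queue [DA, DE]
Visit DA → queue [DE]
Visit DE → queue []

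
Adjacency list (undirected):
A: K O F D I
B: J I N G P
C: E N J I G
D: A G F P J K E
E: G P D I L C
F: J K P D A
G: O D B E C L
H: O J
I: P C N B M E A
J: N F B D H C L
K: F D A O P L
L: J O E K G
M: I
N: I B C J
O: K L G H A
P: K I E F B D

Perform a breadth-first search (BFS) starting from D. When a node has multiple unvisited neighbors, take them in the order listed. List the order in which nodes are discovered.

D A G F P J K E O I B C L N H M

Visit D; enqueue A, G, F, P, J, K, E → queue [A, G, F, P, J, K, E]
Visit A; enqueue O, I → queue [G, F, P, J, K, E, O, I]
Visit G; enqueue B, C, L → queue [F, P, J, K, E, O, I, B, C, L]
Visit F → queue [P, J, K, E, O, I, B, C, L]
Visit P → queue [J, K, E, O, I, B, C, L]
Visit J; enqueue N, H → queue [K, E, O, I, B, C, L, N, H]
Visit K → queue [E, O, I, B, C, L, N, H]
Visit E → queue [O, I, B, C, L, N, H]
Visit O → queue [I, B, C, L, N, H]
Visit I; enqueue M → queue [B, C, L, N, H, M]
Visit B → queue [C, L, N, H, M]
Visit C → queue [L, N, H, M]
Visit L → queue [N, H, M]
Visit N → queue [H, M]
Visit H → queue [M]
Visit M → queue []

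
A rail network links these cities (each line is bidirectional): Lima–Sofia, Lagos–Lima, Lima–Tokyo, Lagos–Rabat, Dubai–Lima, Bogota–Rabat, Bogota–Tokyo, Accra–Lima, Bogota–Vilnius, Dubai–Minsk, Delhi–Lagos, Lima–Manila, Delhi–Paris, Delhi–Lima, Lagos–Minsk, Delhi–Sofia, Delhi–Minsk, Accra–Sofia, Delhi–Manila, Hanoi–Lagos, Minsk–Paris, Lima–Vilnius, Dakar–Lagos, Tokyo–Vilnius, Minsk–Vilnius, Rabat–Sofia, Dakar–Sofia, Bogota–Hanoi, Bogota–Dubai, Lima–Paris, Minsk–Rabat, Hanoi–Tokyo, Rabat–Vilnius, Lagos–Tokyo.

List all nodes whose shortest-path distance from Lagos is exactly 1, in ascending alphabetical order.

Dakar, Delhi, Hanoi, Lima, Minsk, Rabat, Tokyo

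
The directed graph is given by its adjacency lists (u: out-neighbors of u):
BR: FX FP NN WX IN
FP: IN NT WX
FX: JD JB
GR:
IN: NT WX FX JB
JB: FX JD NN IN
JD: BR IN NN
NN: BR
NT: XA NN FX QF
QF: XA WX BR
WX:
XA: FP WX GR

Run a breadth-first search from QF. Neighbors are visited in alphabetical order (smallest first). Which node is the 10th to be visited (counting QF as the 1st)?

Visit QF; enqueue BR, WX, XA → queue [BR, WX, XA]
Visit BR; enqueue FP, FX, IN, NN → queue [WX, XA, FP, FX, IN, NN]
Visit WX → queue [XA, FP, FX, IN, NN]
Visit XA; enqueue GR → queue [FP, FX, IN, NN, GR]
Visit FP; enqueue NT → queue [FX, IN, NN, GR, NT]
Visit FX; enqueue JB, JD → queue [IN, NN, GR, NT, JB, JD]
Visit IN → queue [NN, GR, NT, JB, JD]
Visit NN → queue [GR, NT, JB, JD]
Visit GR → queue [NT, JB, JD]
Visit NT → queue [JB, JD]
Visit JB → queue [JD]
Visit JD → queue []

Visit order: QF, BR, WX, XA, FP, FX, IN, NN, GR, NT, JB, JD

NT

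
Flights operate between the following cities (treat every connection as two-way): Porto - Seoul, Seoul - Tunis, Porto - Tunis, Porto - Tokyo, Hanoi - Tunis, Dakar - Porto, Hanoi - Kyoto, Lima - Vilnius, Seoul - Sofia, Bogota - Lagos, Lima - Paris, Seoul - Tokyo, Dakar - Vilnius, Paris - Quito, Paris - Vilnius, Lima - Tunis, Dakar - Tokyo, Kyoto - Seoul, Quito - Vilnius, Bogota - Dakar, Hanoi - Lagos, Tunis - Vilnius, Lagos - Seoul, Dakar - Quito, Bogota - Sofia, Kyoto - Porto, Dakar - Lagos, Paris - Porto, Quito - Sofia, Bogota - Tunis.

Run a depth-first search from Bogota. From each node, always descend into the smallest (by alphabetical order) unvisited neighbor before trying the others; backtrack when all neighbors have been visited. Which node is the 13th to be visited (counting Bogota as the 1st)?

Visit Bogota
Bogota → Dakar
Dakar → Lagos
Lagos → Hanoi
Hanoi → Kyoto
Kyoto → Porto
Porto → Paris
Paris → Lima
Lima → Tunis
Tunis → Seoul
Seoul → Sofia
Sofia → Quito
Quito → Vilnius
Seoul → Tokyo

Visit order: Bogota, Dakar, Lagos, Hanoi, Kyoto, Porto, Paris, Lima, Tunis, Seoul, Sofia, Quito, Vilnius, Tokyo

Vilnius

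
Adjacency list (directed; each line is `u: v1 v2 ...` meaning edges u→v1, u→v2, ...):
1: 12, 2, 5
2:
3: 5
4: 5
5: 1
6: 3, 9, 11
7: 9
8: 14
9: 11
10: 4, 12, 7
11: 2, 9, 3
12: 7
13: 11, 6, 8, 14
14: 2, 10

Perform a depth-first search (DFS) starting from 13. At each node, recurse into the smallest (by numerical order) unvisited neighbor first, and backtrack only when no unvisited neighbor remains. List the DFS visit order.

13 6 3 5 1 2 12 7 9 11 8 14 10 4

Visit 13
13 → 6
6 → 3
3 → 5
5 → 1
1 → 2
1 → 12
12 → 7
7 → 9
9 → 11
13 → 8
8 → 14
14 → 10
10 → 4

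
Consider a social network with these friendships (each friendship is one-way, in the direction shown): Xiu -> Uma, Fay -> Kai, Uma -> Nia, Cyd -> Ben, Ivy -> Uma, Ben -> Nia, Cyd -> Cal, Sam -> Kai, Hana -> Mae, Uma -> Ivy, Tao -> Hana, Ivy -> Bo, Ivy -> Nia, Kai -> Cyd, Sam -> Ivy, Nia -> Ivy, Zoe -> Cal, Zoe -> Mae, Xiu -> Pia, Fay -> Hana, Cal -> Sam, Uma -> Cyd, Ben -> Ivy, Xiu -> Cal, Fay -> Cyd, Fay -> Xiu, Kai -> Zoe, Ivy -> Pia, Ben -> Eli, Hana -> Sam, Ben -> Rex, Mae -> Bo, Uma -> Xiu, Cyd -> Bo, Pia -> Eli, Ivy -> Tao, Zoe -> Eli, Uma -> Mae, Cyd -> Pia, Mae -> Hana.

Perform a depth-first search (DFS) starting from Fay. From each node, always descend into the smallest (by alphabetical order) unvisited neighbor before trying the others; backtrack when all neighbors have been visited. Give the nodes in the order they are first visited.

Visit Fay
Fay → Cyd
Cyd → Ben
Ben → Eli
Ben → Ivy
Ivy → Bo
Ivy → Nia
Ivy → Pia
Ivy → Tao
Tao → Hana
Hana → Mae
Hana → Sam
Sam → Kai
Kai → Zoe
Zoe → Cal
Ivy → Uma
Uma → Xiu
Ben → Rex

Fay, Cyd, Ben, Eli, Ivy, Bo, Nia, Pia, Tao, Hana, Mae, Sam, Kai, Zoe, Cal, Uma, Xiu, Rex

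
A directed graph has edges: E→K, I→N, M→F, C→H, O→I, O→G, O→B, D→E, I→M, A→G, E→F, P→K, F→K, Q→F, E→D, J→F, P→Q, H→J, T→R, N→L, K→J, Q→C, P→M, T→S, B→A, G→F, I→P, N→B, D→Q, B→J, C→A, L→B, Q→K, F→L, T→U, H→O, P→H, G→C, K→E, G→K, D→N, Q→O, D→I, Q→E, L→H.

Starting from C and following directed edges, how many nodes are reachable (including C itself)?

BFS from C visits: C, H, A, O, J, G, I, B, F, K, P, N, M, L, E, Q, D
Reachable nodes: 17 of 21 total.

17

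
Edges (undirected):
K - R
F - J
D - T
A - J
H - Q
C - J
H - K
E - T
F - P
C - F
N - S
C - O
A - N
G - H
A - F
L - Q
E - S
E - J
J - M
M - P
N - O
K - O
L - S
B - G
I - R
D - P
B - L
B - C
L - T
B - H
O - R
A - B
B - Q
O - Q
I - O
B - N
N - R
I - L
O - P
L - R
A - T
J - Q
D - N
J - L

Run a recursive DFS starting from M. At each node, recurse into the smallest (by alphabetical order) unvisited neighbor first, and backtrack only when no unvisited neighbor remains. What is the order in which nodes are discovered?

M → J → A → B → C → F → P → D → N → O → I → L → Q → H → G → K → R → S → E → T

Visit M
M → J
J → A
A → B
B → C
C → F
F → P
P → D
D → N
N → O
O → I
I → L
L → Q
Q → H
H → G
H → K
K → R
L → S
S → E
E → T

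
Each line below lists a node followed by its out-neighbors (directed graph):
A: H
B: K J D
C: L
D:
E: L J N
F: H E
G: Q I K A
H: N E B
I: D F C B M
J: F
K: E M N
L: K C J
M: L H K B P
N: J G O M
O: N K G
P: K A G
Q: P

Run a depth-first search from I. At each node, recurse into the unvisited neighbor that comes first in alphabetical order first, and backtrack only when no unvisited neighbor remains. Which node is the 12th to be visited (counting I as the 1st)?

N

Visit I
I → B
B → D
B → J
J → F
F → E
E → L
L → C
L → K
K → M
M → H
H → N
N → G
G → A
G → Q
Q → P
N → O

Visit order: I, B, D, J, F, E, L, C, K, M, H, N, G, A, Q, P, O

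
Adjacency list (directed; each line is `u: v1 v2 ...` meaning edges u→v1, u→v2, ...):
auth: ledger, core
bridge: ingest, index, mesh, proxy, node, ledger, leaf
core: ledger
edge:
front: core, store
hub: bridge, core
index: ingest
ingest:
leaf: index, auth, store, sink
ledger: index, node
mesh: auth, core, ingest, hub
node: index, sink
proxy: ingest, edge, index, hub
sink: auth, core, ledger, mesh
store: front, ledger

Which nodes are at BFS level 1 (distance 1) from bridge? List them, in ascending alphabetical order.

Level 0: bridge
Level 1: index, ingest, leaf, ledger, mesh, node, proxy
Level 2: auth, core, edge, hub, sink, store
Level 3: front

index, ingest, leaf, ledger, mesh, node, proxy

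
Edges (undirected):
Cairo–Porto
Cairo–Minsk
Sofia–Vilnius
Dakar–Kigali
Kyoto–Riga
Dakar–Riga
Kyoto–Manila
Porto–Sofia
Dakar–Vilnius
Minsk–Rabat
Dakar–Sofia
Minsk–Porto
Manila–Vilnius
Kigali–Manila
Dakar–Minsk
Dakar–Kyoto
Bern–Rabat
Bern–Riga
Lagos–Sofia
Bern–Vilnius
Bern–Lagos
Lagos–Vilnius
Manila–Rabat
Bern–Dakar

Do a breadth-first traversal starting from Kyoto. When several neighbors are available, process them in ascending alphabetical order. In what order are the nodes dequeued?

Visit Kyoto; enqueue Dakar, Manila, Riga → queue [Dakar, Manila, Riga]
Visit Dakar; enqueue Bern, Kigali, Minsk, Sofia, Vilnius → queue [Manila, Riga, Bern, Kigali, Minsk, Sofia, Vilnius]
Visit Manila; enqueue Rabat → queue [Riga, Bern, Kigali, Minsk, Sofia, Vilnius, Rabat]
Visit Riga → queue [Bern, Kigali, Minsk, Sofia, Vilnius, Rabat]
Visit Bern; enqueue Lagos → queue [Kigali, Minsk, Sofia, Vilnius, Rabat, Lagos]
Visit Kigali → queue [Minsk, Sofia, Vilnius, Rabat, Lagos]
Visit Minsk; enqueue Cairo, Porto → queue [Sofia, Vilnius, Rabat, Lagos, Cairo, Porto]
Visit Sofia → queue [Vilnius, Rabat, Lagos, Cairo, Porto]
Visit Vilnius → queue [Rabat, Lagos, Cairo, Porto]
Visit Rabat → queue [Lagos, Cairo, Porto]
Visit Lagos → queue [Cairo, Porto]
Visit Cairo → queue [Porto]
Visit Porto → queue []

Kyoto, Dakar, Manila, Riga, Bern, Kigali, Minsk, Sofia, Vilnius, Rabat, Lagos, Cairo, Porto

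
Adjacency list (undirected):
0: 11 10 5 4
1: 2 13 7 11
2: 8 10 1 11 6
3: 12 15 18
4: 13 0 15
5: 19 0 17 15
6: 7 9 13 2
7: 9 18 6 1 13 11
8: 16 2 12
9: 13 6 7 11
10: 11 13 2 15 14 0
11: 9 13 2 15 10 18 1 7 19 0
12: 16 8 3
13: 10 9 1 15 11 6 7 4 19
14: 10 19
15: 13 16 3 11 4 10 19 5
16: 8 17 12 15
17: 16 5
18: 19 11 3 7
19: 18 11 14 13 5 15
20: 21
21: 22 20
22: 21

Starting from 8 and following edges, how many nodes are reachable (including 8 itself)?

BFS from 8 visits: 8, 2, 12, 16, 1, 6, 10, 11, 3, 15, 17, 7, 13, 9, 0, 14, 18, 19, 4, 5
Reachable nodes: 20 of 23 total.

20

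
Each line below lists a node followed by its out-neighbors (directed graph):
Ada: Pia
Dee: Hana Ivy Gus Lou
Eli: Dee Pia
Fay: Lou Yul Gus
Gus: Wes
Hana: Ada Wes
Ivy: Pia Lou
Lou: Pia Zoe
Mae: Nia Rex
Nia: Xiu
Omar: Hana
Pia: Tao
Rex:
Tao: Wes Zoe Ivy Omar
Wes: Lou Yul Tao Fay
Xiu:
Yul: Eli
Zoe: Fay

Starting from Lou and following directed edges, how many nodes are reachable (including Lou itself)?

BFS from Lou visits: Lou, Zoe, Pia, Fay, Tao, Yul, Gus, Wes, Omar, Ivy, Eli, Hana, Dee, Ada
Reachable nodes: 14 of 18 total.

14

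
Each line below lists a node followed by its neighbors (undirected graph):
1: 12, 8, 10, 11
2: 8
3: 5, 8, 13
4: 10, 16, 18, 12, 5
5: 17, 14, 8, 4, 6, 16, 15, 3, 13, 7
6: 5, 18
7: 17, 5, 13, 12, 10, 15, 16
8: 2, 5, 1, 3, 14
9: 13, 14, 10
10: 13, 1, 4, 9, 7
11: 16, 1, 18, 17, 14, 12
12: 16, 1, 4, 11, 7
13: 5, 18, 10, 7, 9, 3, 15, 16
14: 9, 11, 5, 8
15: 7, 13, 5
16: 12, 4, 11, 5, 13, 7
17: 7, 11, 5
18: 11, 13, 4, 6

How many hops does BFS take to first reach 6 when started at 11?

Level 0: 11
Level 1: 1, 12, 14, 16, 17, 18
Level 2: 4, 5, 6, 7, 8, 9, 10, 13
Level 3: 2, 3, 15
6 first appears at level 2.

2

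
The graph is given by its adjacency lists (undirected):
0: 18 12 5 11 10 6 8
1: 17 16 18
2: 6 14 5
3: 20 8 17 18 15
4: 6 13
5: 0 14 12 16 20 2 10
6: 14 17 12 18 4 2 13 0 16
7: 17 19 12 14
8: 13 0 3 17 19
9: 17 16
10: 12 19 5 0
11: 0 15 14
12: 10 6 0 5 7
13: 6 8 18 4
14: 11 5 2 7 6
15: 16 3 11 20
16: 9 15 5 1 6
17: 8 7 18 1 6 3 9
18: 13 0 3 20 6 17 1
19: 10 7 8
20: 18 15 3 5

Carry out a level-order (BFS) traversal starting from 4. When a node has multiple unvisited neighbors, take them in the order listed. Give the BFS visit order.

Visit 4; enqueue 6, 13 → queue [6, 13]
Visit 6; enqueue 14, 17, 12, 18, 2, 0, 16 → queue [13, 14, 17, 12, 18, 2, 0, 16]
Visit 13; enqueue 8 → queue [14, 17, 12, 18, 2, 0, 16, 8]
Visit 14; enqueue 11, 5, 7 → queue [17, 12, 18, 2, 0, 16, 8, 11, 5, 7]
Visit 17; enqueue 1, 3, 9 → queue [12, 18, 2, 0, 16, 8, 11, 5, 7, 1, 3, 9]
Visit 12; enqueue 10 → queue [18, 2, 0, 16, 8, 11, 5, 7, 1, 3, 9, 10]
Visit 18; enqueue 20 → queue [2, 0, 16, 8, 11, 5, 7, 1, 3, 9, 10, 20]
Visit 2 → queue [0, 16, 8, 11, 5, 7, 1, 3, 9, 10, 20]
Visit 0 → queue [16, 8, 11, 5, 7, 1, 3, 9, 10, 20]
Visit 16; enqueue 15 → queue [8, 11, 5, 7, 1, 3, 9, 10, 20, 15]
Visit 8; enqueue 19 → queue [11, 5, 7, 1, 3, 9, 10, 20, 15, 19]
Visit 11 → queue [5, 7, 1, 3, 9, 10, 20, 15, 19]
Visit 5 → queue [7, 1, 3, 9, 10, 20, 15, 19]
Visit 7 → queue [1, 3, 9, 10, 20, 15, 19]
Visit 1 → queue [3, 9, 10, 20, 15, 19]
Visit 3 → queue [9, 10, 20, 15, 19]
Visit 9 → queue [10, 20, 15, 19]
Visit 10 → queue [20, 15, 19]
Visit 20 → queue [15, 19]
Visit 15 → queue [19]
Visit 19 → queue []

4, 6, 13, 14, 17, 12, 18, 2, 0, 16, 8, 11, 5, 7, 1, 3, 9, 10, 20, 15, 19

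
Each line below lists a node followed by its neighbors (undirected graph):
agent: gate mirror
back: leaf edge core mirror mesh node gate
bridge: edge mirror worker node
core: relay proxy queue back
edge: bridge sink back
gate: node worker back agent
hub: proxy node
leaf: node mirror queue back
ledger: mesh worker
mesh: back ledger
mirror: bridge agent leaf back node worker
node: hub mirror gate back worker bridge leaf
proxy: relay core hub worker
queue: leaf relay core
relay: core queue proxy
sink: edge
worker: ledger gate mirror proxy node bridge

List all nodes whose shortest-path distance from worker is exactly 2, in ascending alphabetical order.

agent, back, core, edge, hub, leaf, mesh, relay

Level 0: worker
Level 1: bridge, gate, ledger, mirror, node, proxy
Level 2: agent, back, core, edge, hub, leaf, mesh, relay
Level 3: queue, sink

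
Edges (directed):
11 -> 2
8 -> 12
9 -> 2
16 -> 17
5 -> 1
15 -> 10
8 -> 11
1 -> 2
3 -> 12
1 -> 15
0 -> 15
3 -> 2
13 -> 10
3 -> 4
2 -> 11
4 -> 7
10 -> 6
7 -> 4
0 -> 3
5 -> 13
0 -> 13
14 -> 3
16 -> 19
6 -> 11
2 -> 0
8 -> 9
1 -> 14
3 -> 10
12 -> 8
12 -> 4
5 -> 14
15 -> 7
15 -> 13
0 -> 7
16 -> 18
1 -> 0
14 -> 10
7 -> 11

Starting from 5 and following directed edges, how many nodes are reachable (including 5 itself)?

16

BFS from 5 visits: 5, 14, 13, 1, 10, 3, 15, 2, 0, 6, 12, 4, 7, 11, 8, 9
Reachable nodes: 16 of 20 total.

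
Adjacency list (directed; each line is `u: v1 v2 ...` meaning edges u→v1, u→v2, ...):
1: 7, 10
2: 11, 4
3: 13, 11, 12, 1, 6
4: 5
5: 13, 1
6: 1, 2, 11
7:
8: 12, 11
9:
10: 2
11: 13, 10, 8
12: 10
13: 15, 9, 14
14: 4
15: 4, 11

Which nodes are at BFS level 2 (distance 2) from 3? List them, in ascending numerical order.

Level 0: 3
Level 1: 1, 6, 11, 12, 13
Level 2: 2, 7, 8, 9, 10, 14, 15
Level 3: 4
Level 4: 5

2, 7, 8, 9, 10, 14, 15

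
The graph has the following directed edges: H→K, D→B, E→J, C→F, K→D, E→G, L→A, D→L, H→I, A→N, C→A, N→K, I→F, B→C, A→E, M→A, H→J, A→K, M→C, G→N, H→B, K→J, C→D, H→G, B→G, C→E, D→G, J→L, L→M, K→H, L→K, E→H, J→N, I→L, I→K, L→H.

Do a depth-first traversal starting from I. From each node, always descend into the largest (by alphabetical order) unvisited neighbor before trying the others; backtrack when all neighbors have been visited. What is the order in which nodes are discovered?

Visit I
I → L
L → M
M → C
C → F
C → E
E → J
J → N
N → K
K → H
H → G
H → B
K → D
C → A

I, L, M, C, F, E, J, N, K, H, G, B, D, A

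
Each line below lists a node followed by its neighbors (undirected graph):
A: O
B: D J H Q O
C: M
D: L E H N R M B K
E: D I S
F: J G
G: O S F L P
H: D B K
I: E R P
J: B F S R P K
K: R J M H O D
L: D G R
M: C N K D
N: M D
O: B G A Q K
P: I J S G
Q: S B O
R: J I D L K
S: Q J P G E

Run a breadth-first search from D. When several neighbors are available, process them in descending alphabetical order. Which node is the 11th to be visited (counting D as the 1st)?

Visit D; enqueue R, N, M, L, K, H, E, B → queue [R, N, M, L, K, H, E, B]
Visit R; enqueue J, I → queue [N, M, L, K, H, E, B, J, I]
Visit N → queue [M, L, K, H, E, B, J, I]
Visit M; enqueue C → queue [L, K, H, E, B, J, I, C]
Visit L; enqueue G → queue [K, H, E, B, J, I, C, G]
Visit K; enqueue O → queue [H, E, B, J, I, C, G, O]
Visit H → queue [E, B, J, I, C, G, O]
Visit E; enqueue S → queue [B, J, I, C, G, O, S]
Visit B; enqueue Q → queue [J, I, C, G, O, S, Q]
Visit J; enqueue P, F → queue [I, C, G, O, S, Q, P, F]
Visit I → queue [C, G, O, S, Q, P, F]
Visit C → queue [G, O, S, Q, P, F]
Visit G → queue [O, S, Q, P, F]
Visit O; enqueue A → queue [S, Q, P, F, A]
Visit S → queue [Q, P, F, A]
Visit Q → queue [P, F, A]
Visit P → queue [F, A]
Visit F → queue [A]
Visit A → queue []

Visit order: D, R, N, M, L, K, H, E, B, J, I, C, G, O, S, Q, P, F, A

I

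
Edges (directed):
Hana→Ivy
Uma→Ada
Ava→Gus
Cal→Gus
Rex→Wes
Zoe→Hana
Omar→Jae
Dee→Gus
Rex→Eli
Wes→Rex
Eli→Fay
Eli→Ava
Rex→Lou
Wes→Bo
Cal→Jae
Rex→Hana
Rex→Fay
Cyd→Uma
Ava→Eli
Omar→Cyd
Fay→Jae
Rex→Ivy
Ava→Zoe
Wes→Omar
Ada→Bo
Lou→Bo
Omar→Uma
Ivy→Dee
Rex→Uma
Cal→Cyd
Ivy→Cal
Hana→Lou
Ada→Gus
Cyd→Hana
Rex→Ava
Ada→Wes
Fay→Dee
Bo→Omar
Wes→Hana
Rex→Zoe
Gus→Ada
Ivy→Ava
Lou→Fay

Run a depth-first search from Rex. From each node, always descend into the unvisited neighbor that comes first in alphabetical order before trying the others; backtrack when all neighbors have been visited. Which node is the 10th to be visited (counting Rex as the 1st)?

Visit Rex
Rex → Ava
Ava → Eli
Eli → Fay
Fay → Dee
Dee → Gus
Gus → Ada
Ada → Bo
Bo → Omar
Omar → Cyd
Cyd → Hana
Hana → Ivy
Ivy → Cal
Cal → Jae
Hana → Lou
Cyd → Uma
Ada → Wes
Ava → Zoe

Visit order: Rex, Ava, Eli, Fay, Dee, Gus, Ada, Bo, Omar, Cyd, Hana, Ivy, Cal, Jae, Lou, Uma, Wes, Zoe

Cyd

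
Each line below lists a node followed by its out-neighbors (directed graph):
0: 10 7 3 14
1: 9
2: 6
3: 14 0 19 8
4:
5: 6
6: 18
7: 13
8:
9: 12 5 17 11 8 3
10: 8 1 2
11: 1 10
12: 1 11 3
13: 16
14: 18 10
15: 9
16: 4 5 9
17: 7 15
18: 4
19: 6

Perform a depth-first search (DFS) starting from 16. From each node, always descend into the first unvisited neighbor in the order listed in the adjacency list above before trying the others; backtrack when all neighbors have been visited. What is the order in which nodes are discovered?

16 4 5 6 18 9 12 1 11 10 8 2 3 14 0 7 13 19 17 15

Visit 16
16 → 4
16 → 5
5 → 6
6 → 18
16 → 9
9 → 12
12 → 1
12 → 11
11 → 10
10 → 8
10 → 2
12 → 3
3 → 14
3 → 0
0 → 7
7 → 13
3 → 19
9 → 17
17 → 15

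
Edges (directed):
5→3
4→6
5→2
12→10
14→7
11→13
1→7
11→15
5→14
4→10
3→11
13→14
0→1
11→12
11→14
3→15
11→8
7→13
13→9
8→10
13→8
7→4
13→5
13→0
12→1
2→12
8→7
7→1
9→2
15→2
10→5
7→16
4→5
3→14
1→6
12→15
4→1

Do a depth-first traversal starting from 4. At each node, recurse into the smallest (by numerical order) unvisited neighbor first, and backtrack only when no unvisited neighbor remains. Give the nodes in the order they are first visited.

4, 1, 6, 7, 13, 0, 5, 2, 12, 10, 15, 3, 11, 8, 14, 9, 16

Visit 4
4 → 1
1 → 6
1 → 7
7 → 13
13 → 0
13 → 5
5 → 2
2 → 12
12 → 10
12 → 15
5 → 3
3 → 11
11 → 8
11 → 14
13 → 9
7 → 16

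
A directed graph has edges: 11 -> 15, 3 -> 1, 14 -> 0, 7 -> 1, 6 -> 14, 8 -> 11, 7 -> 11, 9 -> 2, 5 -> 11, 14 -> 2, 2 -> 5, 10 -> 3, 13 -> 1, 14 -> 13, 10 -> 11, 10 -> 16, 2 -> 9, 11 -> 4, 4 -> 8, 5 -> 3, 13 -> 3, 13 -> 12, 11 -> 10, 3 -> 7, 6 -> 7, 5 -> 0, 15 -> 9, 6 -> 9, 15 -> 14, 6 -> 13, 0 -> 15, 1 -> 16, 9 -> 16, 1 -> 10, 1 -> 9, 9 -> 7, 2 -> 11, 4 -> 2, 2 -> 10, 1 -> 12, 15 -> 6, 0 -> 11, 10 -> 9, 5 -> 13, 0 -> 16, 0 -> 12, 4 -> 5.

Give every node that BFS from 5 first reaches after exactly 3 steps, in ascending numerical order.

Level 0: 5
Level 1: 0, 3, 11, 13
Level 2: 1, 4, 7, 10, 12, 15, 16
Level 3: 2, 6, 8, 9, 14

2, 6, 8, 9, 14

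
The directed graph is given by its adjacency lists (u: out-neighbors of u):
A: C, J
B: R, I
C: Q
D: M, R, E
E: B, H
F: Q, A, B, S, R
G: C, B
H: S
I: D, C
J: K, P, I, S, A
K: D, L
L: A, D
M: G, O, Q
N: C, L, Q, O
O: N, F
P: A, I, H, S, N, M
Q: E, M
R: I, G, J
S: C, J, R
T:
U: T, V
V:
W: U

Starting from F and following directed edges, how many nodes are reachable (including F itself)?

19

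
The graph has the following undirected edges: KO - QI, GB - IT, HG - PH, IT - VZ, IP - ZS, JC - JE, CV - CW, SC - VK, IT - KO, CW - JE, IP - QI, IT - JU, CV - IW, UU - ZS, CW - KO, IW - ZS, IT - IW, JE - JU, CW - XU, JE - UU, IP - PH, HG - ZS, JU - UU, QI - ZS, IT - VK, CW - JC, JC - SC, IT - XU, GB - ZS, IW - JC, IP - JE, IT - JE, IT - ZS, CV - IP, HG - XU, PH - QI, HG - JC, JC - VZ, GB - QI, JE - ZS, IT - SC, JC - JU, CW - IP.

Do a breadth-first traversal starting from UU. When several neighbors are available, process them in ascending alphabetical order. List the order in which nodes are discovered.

UU → JE → JU → ZS → CW → IP → IT → JC → GB → HG → IW → QI → CV → KO → XU → PH → SC → VK → VZ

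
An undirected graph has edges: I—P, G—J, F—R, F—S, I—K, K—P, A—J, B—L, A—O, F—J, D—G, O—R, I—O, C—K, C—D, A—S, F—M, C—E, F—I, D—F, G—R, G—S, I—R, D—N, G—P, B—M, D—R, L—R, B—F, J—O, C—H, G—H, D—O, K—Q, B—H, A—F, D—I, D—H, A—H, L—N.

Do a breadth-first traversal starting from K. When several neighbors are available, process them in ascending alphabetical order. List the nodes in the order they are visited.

Visit K; enqueue C, I, P, Q → queue [C, I, P, Q]
Visit C; enqueue D, E, H → queue [I, P, Q, D, E, H]
Visit I; enqueue F, O, R → queue [P, Q, D, E, H, F, O, R]
Visit P; enqueue G → queue [Q, D, E, H, F, O, R, G]
Visit Q → queue [D, E, H, F, O, R, G]
Visit D; enqueue N → queue [E, H, F, O, R, G, N]
Visit E → queue [H, F, O, R, G, N]
Visit H; enqueue A, B → queue [F, O, R, G, N, A, B]
Visit F; enqueue J, M, S → queue [O, R, G, N, A, B, J, M, S]
Visit O → queue [R, G, N, A, B, J, M, S]
Visit R; enqueue L → queue [G, N, A, B, J, M, S, L]
Visit G → queue [N, A, B, J, M, S, L]
Visit N → queue [A, B, J, M, S, L]
Visit A → queue [B, J, M, S, L]
Visit B → queue [J, M, S, L]
Visit J → queue [M, S, L]
Visit M → queue [S, L]
Visit S → queue [L]
Visit L → queue []

K → C → I → P → Q → D → E → H → F → O → R → G → N → A → B → J → M → S → L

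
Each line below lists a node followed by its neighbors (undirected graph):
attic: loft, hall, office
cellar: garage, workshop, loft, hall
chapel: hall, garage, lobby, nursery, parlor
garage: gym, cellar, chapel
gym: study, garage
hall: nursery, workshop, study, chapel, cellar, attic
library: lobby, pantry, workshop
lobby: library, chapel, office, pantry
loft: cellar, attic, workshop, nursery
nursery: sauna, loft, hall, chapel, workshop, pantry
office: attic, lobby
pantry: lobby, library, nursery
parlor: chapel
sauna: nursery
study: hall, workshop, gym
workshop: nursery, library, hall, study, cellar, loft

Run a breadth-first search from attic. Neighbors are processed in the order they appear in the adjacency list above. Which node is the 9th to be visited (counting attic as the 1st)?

chapel

Visit attic; enqueue loft, hall, office → queue [loft, hall, office]
Visit loft; enqueue cellar, workshop, nursery → queue [hall, office, cellar, workshop, nursery]
Visit hall; enqueue study, chapel → queue [office, cellar, workshop, nursery, study, chapel]
Visit office; enqueue lobby → queue [cellar, workshop, nursery, study, chapel, lobby]
Visit cellar; enqueue garage → queue [workshop, nursery, study, chapel, lobby, garage]
Visit workshop; enqueue library → queue [nursery, study, chapel, lobby, garage, library]
Visit nursery; enqueue sauna, pantry → queue [study, chapel, lobby, garage, library, sauna, pantry]
Visit study; enqueue gym → queue [chapel, lobby, garage, library, sauna, pantry, gym]
Visit chapel; enqueue parlor → queue [lobby, garage, library, sauna, pantry, gym, parlor]
Visit lobby → queue [garage, library, sauna, pantry, gym, parlor]
Visit garage → queue [library, sauna, pantry, gym, parlor]
Visit library → queue [sauna, pantry, gym, parlor]
Visit sauna → queue [pantry, gym, parlor]
Visit pantry → queue [gym, parlor]
Visit gym → queue [parlor]
Visit parlor → queue []

Visit order: attic, loft, hall, office, cellar, workshop, nursery, study, chapel, lobby, garage, library, sauna, pantry, gym, parlor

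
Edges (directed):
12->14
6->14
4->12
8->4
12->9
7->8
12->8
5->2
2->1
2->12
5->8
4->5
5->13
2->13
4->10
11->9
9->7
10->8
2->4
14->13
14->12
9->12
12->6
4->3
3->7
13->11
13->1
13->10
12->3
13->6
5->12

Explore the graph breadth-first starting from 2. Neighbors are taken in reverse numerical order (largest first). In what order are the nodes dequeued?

2 13 12 4 1 11 10 6 14 9 8 3 5 7

Visit 2; enqueue 13, 12, 4, 1 → queue [13, 12, 4, 1]
Visit 13; enqueue 11, 10, 6 → queue [12, 4, 1, 11, 10, 6]
Visit 12; enqueue 14, 9, 8, 3 → queue [4, 1, 11, 10, 6, 14, 9, 8, 3]
Visit 4; enqueue 5 → queue [1, 11, 10, 6, 14, 9, 8, 3, 5]
Visit 1 → queue [11, 10, 6, 14, 9, 8, 3, 5]
Visit 11 → queue [10, 6, 14, 9, 8, 3, 5]
Visit 10 → queue [6, 14, 9, 8, 3, 5]
Visit 6 → queue [14, 9, 8, 3, 5]
Visit 14 → queue [9, 8, 3, 5]
Visit 9; enqueue 7 → queue [8, 3, 5, 7]
Visit 8 → queue [3, 5, 7]
Visit 3 → queue [5, 7]
Visit 5 → queue [7]
Visit 7 → queue []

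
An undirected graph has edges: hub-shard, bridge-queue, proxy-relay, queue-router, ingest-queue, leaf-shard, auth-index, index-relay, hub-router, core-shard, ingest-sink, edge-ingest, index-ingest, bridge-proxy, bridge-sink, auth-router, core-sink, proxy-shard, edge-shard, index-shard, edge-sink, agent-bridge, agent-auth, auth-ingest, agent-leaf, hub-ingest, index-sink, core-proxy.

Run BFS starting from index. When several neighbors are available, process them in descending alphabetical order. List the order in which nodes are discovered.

Visit index; enqueue sink, shard, relay, ingest, auth → queue [sink, shard, relay, ingest, auth]
Visit sink; enqueue edge, core, bridge → queue [shard, relay, ingest, auth, edge, core, bridge]
Visit shard; enqueue proxy, leaf, hub → queue [relay, ingest, auth, edge, core, bridge, proxy, leaf, hub]
Visit relay → queue [ingest, auth, edge, core, bridge, proxy, leaf, hub]
Visit ingest; enqueue queue → queue [auth, edge, core, bridge, proxy, leaf, hub, queue]
Visit auth; enqueue router, agent → queue [edge, core, bridge, proxy, leaf, hub, queue, router, agent]
Visit edge → queue [core, bridge, proxy, leaf, hub, queue, router, agent]
Visit core → queue [bridge, proxy, leaf, hub, queue, router, agent]
Visit bridge → queue [proxy, leaf, hub, queue, router, agent]
Visit proxy → queue [leaf, hub, queue, router, agent]
Visit leaf → queue [hub, queue, router, agent]
Visit hub → queue [queue, router, agent]
Visit queue → queue [router, agent]
Visit router → queue [agent]
Visit agent → queue []

index sink shard relay ingest auth edge core bridge proxy leaf hub queue router agent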